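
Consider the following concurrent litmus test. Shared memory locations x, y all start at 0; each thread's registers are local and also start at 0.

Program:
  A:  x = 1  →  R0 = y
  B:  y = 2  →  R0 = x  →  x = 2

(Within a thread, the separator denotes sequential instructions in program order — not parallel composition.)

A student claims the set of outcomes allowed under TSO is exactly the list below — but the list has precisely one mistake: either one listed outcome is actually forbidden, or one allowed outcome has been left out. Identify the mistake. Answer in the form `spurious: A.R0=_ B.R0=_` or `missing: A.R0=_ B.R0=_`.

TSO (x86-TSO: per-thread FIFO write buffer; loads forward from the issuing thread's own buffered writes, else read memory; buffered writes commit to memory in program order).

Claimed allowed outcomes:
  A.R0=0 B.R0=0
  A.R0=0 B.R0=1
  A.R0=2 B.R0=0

missing: A.R0=2 B.R0=1

outcome vector order: (A.R0,B.R0)
under TSO → 00, 01, 20, 21
TSO∖claimed = {21}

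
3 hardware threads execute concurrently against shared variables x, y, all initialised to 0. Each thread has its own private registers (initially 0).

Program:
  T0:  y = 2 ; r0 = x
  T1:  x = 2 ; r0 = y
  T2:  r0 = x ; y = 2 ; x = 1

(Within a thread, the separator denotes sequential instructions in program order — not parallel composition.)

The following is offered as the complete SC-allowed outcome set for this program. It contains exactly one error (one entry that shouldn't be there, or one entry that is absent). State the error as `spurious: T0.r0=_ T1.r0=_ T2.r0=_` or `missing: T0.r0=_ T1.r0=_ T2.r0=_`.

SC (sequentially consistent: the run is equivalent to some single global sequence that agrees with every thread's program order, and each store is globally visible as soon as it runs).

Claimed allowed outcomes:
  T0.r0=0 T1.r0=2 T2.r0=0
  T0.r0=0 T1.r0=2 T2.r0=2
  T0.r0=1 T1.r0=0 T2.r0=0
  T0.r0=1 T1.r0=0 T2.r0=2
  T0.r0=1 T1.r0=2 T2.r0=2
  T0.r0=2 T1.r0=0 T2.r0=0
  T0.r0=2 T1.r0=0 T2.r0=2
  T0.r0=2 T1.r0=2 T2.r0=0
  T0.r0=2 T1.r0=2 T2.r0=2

outcome vector order: (T0.r0,T1.r0,T2.r0)
[SC] allowed = {020 022 100 102 120 122 200 202 220 222}
SC∖claimed = {120}

missing: T0.r0=1 T1.r0=2 T2.r0=0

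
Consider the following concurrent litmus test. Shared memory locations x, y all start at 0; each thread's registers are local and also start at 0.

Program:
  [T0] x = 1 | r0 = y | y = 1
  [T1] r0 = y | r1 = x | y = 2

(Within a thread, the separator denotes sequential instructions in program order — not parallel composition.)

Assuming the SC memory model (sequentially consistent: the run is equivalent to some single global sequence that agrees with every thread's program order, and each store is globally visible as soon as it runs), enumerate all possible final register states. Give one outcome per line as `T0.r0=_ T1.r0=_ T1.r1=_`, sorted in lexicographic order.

outcome vector order: (T0.r0,T1.r0,T1.r1)
|SC outcomes| = 5

T0.r0=0 T1.r0=0 T1.r1=0
T0.r0=0 T1.r0=0 T1.r1=1
T0.r0=0 T1.r0=1 T1.r1=1
T0.r0=2 T1.r0=0 T1.r1=0
T0.r0=2 T1.r0=0 T1.r1=1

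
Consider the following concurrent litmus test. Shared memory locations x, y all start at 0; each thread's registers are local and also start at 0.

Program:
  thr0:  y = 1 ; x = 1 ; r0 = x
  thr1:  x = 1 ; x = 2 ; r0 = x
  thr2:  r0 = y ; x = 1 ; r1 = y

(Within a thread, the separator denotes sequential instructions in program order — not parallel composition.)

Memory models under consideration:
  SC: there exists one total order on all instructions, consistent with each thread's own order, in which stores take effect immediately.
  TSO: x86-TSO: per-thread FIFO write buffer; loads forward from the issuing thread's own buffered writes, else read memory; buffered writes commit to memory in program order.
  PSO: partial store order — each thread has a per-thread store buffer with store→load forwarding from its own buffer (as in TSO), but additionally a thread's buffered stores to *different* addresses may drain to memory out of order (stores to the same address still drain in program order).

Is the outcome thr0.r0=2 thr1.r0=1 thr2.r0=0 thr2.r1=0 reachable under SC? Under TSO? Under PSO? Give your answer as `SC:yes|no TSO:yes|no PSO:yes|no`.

outcome vector order: (thr0.r0,thr1.r0,thr2.r0,thr2.r1)
under SC → (1,1,0,0); (1,1,0,1); (1,1,1,1); (1,2,0,0); (1,2,0,1); (1,2,1,1); (2,1,0,1); (2,1,1,1); (2,2,0,0); (2,2,0,1); (2,2,1,1)
under TSO → (1,1,0,0); (1,1,0,1); (1,1,1,1); (1,2,0,0); (1,2,0,1); (1,2,1,1); (2,1,0,0); (2,1,0,1); (2,1,1,1); (2,2,0,0); (2,2,0,1); (2,2,1,1)
under PSO → (1,1,0,0); (1,1,0,1); (1,1,1,1); (1,2,0,0); (1,2,0,1); (1,2,1,1); (2,1,0,0); (2,1,0,1); (2,1,1,1); (2,2,0,0); (2,2,0,1); (2,2,1,1)
target (2,1,0,0) ∈ {TSO,PSO}

SC:no TSO:yes PSO:yes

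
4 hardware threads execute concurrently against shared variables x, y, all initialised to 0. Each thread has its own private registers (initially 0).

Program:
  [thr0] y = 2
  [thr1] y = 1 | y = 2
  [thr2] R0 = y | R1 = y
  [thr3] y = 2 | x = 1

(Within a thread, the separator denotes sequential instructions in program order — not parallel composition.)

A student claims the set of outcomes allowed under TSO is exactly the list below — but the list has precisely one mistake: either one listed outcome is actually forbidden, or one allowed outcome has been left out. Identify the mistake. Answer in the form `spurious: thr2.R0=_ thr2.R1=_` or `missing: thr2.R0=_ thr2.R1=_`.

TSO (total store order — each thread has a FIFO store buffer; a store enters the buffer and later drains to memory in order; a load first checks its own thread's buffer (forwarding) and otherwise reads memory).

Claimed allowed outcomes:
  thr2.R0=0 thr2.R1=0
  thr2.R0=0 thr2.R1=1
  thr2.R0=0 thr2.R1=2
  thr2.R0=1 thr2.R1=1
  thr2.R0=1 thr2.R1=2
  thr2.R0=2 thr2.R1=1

missing: thr2.R0=2 thr2.R1=2

outcome vector order: (thr2.R0,thr2.R1)
[TSO] allowed = {00 01 02 11 12 21 22}
TSO∖claimed = {22}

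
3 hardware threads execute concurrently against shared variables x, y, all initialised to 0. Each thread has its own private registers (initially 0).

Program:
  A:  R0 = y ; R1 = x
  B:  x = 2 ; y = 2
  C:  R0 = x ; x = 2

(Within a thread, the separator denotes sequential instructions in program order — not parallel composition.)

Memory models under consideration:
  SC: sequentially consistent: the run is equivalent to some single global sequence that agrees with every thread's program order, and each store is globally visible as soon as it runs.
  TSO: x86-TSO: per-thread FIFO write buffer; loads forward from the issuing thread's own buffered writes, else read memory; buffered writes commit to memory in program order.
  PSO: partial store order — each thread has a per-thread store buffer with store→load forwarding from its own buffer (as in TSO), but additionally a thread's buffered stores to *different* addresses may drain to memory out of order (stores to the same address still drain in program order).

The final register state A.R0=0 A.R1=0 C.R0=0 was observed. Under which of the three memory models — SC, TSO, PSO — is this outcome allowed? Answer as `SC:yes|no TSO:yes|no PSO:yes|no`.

outcome vector order: (A.R0,A.R1,C.R0)
SC (6): 000; 002; 020; 022; 220; 222
TSO (6): 000; 002; 020; 022; 220; 222
PSO (8): 000; 002; 020; 022; 200; 202; 220; 222
target 000 ∈ {SC,TSO,PSO}

SC:yes TSO:yes PSO:yes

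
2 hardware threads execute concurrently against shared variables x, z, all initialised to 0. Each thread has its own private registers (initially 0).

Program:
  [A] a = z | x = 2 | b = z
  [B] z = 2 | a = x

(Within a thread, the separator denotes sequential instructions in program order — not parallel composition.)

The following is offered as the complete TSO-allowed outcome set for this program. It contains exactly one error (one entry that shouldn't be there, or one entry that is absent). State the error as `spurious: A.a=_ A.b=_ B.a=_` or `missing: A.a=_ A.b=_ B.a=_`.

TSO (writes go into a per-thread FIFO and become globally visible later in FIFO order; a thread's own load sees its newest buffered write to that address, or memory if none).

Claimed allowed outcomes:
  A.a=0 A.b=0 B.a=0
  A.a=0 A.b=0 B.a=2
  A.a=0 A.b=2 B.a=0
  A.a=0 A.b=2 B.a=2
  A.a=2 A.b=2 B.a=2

missing: A.a=2 A.b=2 B.a=0

outcome vector order: (A.a,A.b,B.a)
under TSO → 000; 002; 020; 022; 220; 222
TSO∖claimed = {220}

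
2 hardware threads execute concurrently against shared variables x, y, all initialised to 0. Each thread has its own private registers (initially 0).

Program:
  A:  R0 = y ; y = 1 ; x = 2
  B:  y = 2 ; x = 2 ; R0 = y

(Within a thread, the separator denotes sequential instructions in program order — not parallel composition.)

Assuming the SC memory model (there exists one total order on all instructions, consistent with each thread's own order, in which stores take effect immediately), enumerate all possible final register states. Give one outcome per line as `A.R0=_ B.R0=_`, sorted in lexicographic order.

outcome vector order: (A.R0,B.R0)
|SC outcomes| = 4

A.R0=0 B.R0=1
A.R0=0 B.R0=2
A.R0=2 B.R0=1
A.R0=2 B.R0=2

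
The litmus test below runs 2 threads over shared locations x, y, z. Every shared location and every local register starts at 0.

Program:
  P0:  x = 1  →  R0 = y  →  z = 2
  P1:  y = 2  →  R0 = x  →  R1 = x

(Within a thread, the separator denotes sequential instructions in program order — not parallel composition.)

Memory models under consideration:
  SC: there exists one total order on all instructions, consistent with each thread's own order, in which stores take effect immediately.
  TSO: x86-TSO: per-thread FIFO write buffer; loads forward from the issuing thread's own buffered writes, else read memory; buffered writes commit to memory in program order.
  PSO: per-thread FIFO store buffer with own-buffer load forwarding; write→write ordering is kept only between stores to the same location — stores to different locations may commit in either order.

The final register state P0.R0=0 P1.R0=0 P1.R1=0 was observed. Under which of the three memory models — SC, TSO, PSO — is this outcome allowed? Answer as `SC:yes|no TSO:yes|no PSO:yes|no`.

SC:no TSO:yes PSO:yes

outcome vector order: (P0.R0,P1.R0,P1.R1)
[SC] allowed = {<0 1 1>, <2 0 0>, <2 0 1>, <2 1 1>}
[TSO] allowed = {<0 0 0>, <0 0 1>, <0 1 1>, <2 0 0>, <2 0 1>, <2 1 1>}
[PSO] allowed = {<0 0 0>, <0 0 1>, <0 1 1>, <2 0 0>, <2 0 1>, <2 1 1>}
target <0 0 0> ∈ {TSO,PSO}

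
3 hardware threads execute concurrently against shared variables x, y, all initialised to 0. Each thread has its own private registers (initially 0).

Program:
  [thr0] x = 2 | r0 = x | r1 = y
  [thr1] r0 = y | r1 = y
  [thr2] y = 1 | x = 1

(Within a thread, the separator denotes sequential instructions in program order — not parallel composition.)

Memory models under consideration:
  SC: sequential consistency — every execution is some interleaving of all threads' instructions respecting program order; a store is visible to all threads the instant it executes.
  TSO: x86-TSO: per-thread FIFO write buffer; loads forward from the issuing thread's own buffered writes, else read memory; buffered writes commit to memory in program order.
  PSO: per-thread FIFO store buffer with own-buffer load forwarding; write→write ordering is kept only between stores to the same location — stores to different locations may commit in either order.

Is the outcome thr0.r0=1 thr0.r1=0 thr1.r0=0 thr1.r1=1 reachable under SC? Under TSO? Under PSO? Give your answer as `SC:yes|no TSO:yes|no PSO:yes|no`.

SC:no TSO:no PSO:yes

outcome vector order: (thr0.r0,thr0.r1,thr1.r0,thr1.r1)
SC: 9 outcomes — {1100; 1101; 1111; 2000; 2001; 2011; 2100; 2101; 2111}
TSO: 9 outcomes — {1100; 1101; 1111; 2000; 2001; 2011; 2100; 2101; 2111}
PSO: 12 outcomes — {1000; 1001; 1011; 1100; 1101; 1111; 2000; 2001; 2011; 2100; 2101; 2111}
target 1001 ∈ {PSO}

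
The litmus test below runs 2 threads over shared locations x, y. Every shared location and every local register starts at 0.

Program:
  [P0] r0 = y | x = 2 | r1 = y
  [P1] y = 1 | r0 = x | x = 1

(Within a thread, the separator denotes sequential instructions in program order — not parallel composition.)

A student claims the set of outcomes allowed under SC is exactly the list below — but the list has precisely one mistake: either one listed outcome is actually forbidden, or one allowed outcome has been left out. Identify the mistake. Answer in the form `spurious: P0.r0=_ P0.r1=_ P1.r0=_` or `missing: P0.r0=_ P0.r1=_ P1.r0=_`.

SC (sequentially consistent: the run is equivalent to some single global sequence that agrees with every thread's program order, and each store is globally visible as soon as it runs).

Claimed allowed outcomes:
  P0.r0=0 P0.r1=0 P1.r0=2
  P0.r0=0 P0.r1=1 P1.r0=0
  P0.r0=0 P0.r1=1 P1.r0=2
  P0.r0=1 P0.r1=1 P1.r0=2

outcome vector order: (P0.r0,P0.r1,P1.r0)
SC (5): 0/0/2; 0/1/0; 0/1/2; 1/1/0; 1/1/2
SC∖claimed = {1/1/0}

missing: P0.r0=1 P0.r1=1 P1.r0=0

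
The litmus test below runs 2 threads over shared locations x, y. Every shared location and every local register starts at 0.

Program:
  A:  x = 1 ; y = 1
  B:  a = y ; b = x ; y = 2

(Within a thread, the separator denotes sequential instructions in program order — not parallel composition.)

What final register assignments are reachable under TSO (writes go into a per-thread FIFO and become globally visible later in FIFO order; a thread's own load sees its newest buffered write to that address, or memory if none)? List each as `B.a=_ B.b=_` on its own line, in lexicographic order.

outcome vector order: (B.a,B.b)
|TSO outcomes| = 3

B.a=0 B.b=0
B.a=0 B.b=1
B.a=1 B.b=1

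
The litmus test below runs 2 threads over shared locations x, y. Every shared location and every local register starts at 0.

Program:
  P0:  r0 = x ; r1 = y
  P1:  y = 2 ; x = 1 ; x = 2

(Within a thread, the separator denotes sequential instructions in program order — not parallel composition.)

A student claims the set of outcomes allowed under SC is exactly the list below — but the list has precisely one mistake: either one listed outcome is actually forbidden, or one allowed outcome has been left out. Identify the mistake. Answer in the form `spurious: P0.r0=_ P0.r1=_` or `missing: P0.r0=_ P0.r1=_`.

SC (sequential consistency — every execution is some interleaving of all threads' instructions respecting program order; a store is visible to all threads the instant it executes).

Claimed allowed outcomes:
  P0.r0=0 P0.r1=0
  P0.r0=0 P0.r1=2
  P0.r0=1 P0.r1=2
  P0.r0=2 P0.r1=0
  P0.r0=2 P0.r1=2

outcome vector order: (P0.r0,P0.r1)
[SC] allowed = {(0,0), (0,2), (1,2), (2,2)}
claimed∖SC = {(2,0)}

spurious: P0.r0=2 P0.r1=0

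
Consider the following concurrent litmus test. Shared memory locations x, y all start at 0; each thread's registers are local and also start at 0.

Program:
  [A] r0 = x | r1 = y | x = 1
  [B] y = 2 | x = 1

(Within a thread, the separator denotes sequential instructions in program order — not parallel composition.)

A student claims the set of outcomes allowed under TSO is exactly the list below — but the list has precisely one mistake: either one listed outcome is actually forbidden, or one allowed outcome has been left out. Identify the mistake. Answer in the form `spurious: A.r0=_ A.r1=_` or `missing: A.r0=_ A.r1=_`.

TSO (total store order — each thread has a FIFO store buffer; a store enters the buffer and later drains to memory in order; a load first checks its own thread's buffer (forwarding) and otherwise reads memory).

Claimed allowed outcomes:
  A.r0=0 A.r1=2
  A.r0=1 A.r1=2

missing: A.r0=0 A.r1=0

outcome vector order: (A.r0,A.r1)
[TSO] allowed = {0/0 0/2 1/2}
TSO∖claimed = {0/0}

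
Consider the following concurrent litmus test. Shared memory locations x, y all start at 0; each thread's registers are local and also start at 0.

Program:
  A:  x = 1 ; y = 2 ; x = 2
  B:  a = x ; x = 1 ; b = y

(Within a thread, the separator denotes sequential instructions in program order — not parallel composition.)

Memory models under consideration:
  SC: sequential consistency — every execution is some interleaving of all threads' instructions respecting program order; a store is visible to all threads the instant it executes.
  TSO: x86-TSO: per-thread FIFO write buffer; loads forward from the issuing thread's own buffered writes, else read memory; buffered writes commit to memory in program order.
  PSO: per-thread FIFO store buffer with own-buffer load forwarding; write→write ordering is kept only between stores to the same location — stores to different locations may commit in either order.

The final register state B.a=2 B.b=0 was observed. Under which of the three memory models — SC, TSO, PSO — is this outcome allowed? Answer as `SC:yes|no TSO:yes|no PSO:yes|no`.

SC:no TSO:no PSO:yes

outcome vector order: (B.a,B.b)
[SC] allowed = {<0 0>, <0 2>, <1 0>, <1 2>, <2 2>}
[TSO] allowed = {<0 0>, <0 2>, <1 0>, <1 2>, <2 2>}
[PSO] allowed = {<0 0>, <0 2>, <1 0>, <1 2>, <2 0>, <2 2>}
target <2 0> ∈ {PSO}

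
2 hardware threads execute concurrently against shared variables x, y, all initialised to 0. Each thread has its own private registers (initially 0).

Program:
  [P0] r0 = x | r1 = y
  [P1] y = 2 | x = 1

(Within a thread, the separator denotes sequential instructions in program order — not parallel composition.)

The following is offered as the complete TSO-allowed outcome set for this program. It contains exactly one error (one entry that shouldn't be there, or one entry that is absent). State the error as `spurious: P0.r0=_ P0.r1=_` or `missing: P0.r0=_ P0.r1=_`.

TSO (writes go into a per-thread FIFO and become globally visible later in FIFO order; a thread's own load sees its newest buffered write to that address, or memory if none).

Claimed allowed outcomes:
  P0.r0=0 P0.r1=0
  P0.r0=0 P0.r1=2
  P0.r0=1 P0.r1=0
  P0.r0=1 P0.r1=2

outcome vector order: (P0.r0,P0.r1)
TSO (3): <0 0> <0 2> <1 2>
claimed∖TSO = {<1 0>}

spurious: P0.r0=1 P0.r1=0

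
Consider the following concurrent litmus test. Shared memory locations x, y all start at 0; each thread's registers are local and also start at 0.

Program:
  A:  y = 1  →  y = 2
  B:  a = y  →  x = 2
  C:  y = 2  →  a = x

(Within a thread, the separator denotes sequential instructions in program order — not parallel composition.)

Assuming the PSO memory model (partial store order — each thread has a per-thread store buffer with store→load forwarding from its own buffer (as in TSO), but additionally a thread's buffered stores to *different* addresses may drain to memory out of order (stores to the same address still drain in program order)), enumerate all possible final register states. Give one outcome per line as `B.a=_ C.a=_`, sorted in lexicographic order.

outcome vector order: (B.a,C.a)
|PSO outcomes| = 6

B.a=0 C.a=0
B.a=0 C.a=2
B.a=1 C.a=0
B.a=1 C.a=2
B.a=2 C.a=0
B.a=2 C.a=2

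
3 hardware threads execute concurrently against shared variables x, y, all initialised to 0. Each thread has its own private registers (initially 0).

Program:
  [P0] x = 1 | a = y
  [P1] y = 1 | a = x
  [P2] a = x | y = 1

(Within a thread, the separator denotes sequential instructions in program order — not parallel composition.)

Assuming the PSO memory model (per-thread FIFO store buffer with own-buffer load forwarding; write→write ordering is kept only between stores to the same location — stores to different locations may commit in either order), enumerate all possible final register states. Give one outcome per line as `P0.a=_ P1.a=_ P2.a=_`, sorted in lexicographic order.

P0.a=0 P1.a=0 P2.a=0
P0.a=0 P1.a=0 P2.a=1
P0.a=0 P1.a=1 P2.a=0
P0.a=0 P1.a=1 P2.a=1
P0.a=1 P1.a=0 P2.a=0
P0.a=1 P1.a=0 P2.a=1
P0.a=1 P1.a=1 P2.a=0
P0.a=1 P1.a=1 P2.a=1

outcome vector order: (P0.a,P1.a,P2.a)
|PSO outcomes| = 8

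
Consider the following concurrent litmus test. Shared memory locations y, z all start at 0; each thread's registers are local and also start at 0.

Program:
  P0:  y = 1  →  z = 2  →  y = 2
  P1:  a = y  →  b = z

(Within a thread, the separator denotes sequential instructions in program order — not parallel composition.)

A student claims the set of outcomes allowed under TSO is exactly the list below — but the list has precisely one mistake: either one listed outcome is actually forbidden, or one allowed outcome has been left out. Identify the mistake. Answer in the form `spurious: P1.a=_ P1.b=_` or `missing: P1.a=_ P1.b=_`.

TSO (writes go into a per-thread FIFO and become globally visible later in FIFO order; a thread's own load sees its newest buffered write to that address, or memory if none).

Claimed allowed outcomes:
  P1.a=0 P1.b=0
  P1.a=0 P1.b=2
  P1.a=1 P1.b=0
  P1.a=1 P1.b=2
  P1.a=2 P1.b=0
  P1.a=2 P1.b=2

spurious: P1.a=2 P1.b=0

outcome vector order: (P1.a,P1.b)
TSO (5): (0,0) (0,2) (1,0) (1,2) (2,2)
claimed∖TSO = {(2,0)}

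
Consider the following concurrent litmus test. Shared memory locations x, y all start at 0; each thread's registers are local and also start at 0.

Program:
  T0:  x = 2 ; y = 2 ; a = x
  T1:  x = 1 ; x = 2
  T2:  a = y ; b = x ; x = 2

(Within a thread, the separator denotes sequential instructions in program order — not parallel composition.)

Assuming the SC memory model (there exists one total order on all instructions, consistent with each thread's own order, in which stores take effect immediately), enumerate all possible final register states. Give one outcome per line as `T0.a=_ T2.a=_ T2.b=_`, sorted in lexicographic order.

T0.a=1 T2.a=0 T2.b=0
T0.a=1 T2.a=0 T2.b=1
T0.a=1 T2.a=0 T2.b=2
T0.a=1 T2.a=2 T2.b=1
T0.a=1 T2.a=2 T2.b=2
T0.a=2 T2.a=0 T2.b=0
T0.a=2 T2.a=0 T2.b=1
T0.a=2 T2.a=0 T2.b=2
T0.a=2 T2.a=2 T2.b=1
T0.a=2 T2.a=2 T2.b=2

outcome vector order: (T0.a,T2.a,T2.b)
|SC outcomes| = 10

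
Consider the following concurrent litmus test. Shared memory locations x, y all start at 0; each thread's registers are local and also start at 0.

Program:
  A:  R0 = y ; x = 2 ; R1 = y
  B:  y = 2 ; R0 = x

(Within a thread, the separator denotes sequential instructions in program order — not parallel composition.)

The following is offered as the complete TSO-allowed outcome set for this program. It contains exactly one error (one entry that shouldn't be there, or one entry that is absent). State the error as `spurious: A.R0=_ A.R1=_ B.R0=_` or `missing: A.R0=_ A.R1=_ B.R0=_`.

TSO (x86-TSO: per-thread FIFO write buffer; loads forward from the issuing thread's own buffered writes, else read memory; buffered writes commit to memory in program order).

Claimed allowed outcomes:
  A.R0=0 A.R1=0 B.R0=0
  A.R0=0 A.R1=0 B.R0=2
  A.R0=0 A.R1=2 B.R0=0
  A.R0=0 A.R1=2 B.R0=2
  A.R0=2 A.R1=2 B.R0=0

missing: A.R0=2 A.R1=2 B.R0=2

outcome vector order: (A.R0,A.R1,B.R0)
TSO (6): (0,0,0), (0,0,2), (0,2,0), (0,2,2), (2,2,0), (2,2,2)
TSO∖claimed = {(2,2,2)}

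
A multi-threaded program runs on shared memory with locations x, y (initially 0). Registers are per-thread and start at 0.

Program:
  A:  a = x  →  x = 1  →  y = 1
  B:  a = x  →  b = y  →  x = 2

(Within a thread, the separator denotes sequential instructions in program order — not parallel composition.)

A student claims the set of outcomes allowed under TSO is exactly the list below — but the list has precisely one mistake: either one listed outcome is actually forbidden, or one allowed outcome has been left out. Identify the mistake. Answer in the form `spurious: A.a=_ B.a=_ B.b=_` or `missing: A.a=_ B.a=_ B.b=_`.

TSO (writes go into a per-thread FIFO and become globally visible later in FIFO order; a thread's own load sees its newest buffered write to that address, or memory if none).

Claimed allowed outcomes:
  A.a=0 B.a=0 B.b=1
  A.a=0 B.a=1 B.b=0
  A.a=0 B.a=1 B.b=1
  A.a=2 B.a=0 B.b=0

missing: A.a=0 B.a=0 B.b=0

outcome vector order: (A.a,B.a,B.b)
[TSO] allowed = {000 001 010 011 200}
TSO∖claimed = {000}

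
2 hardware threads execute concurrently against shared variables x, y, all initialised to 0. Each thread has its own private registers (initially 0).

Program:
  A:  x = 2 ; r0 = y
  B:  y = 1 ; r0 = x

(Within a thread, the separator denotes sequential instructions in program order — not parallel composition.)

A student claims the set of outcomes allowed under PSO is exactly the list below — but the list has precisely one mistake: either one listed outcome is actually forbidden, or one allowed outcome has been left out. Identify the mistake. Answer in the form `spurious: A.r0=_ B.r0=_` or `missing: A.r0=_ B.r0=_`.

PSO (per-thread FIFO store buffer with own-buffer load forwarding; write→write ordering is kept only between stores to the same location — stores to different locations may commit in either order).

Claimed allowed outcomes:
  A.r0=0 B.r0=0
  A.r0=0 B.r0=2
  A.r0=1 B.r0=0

outcome vector order: (A.r0,B.r0)
PSO (4): (0,0), (0,2), (1,0), (1,2)
PSO∖claimed = {(1,2)}

missing: A.r0=1 B.r0=2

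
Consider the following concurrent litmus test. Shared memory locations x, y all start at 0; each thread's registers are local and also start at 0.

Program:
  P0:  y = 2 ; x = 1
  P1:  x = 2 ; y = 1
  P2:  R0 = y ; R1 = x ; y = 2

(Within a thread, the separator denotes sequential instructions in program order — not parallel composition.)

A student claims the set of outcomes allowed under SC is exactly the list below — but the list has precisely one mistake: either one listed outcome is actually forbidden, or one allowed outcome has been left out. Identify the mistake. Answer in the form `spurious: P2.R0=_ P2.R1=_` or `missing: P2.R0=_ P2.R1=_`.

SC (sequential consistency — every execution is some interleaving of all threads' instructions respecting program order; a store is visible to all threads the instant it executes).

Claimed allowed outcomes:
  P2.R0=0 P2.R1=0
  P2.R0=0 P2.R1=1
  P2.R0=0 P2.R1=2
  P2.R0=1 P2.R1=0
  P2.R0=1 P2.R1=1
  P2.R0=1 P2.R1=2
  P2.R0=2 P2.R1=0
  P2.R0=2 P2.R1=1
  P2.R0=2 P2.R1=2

outcome vector order: (P2.R0,P2.R1)
under SC → <0 0>, <0 1>, <0 2>, <1 1>, <1 2>, <2 0>, <2 1>, <2 2>
claimed∖SC = {<1 0>}

spurious: P2.R0=1 P2.R1=0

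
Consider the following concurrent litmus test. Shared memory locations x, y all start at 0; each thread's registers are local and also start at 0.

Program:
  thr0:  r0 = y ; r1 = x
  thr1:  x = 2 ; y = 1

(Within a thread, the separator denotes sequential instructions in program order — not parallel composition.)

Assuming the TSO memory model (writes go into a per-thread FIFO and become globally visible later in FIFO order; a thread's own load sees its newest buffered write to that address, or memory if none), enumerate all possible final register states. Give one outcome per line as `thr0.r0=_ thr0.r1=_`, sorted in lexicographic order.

thr0.r0=0 thr0.r1=0
thr0.r0=0 thr0.r1=2
thr0.r0=1 thr0.r1=2

outcome vector order: (thr0.r0,thr0.r1)
|TSO outcomes| = 3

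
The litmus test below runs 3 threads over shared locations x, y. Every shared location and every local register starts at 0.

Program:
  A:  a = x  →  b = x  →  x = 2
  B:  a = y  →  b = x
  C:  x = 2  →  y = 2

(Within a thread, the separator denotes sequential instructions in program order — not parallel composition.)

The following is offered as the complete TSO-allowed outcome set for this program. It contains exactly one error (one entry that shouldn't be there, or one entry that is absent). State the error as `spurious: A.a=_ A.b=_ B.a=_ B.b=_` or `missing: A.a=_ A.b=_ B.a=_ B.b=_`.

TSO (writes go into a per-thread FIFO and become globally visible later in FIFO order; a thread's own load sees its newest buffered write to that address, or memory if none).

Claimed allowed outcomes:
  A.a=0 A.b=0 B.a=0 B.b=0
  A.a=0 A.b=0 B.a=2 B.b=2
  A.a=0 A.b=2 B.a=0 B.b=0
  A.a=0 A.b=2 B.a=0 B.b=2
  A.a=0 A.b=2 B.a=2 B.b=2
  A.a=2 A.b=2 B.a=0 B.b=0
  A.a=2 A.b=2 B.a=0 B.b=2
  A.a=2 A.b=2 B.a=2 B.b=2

outcome vector order: (A.a,A.b,B.a,B.b)
TSO: 9 outcomes — {0/0/0/0; 0/0/0/2; 0/0/2/2; 0/2/0/0; 0/2/0/2; 0/2/2/2; 2/2/0/0; 2/2/0/2; 2/2/2/2}
TSO∖claimed = {0/0/0/2}

missing: A.a=0 A.b=0 B.a=0 B.b=2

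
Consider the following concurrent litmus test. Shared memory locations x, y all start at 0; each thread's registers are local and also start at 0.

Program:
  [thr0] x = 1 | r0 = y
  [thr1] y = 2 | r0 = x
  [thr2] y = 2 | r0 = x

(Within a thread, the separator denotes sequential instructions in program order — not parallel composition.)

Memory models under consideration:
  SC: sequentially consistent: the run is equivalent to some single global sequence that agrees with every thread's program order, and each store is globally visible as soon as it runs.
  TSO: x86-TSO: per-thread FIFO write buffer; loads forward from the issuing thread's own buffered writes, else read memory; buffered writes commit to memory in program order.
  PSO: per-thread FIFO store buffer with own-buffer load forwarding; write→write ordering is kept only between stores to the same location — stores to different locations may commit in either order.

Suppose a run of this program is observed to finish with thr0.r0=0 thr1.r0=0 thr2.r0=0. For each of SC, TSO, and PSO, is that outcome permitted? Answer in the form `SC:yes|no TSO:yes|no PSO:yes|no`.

SC:no TSO:yes PSO:yes

outcome vector order: (thr0.r0,thr1.r0,thr2.r0)
under SC → 011 200 201 210 211
under TSO → 000 001 010 011 200 201 210 211
under PSO → 000 001 010 011 200 201 210 211
target 000 ∈ {TSO,PSO}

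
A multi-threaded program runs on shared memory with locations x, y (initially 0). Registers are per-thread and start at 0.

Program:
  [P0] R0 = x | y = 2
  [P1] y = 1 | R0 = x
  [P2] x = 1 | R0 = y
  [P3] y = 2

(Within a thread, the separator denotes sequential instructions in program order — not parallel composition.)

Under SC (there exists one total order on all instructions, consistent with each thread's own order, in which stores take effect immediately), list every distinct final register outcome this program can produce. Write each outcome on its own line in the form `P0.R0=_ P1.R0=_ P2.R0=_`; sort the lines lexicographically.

P0.R0=0 P1.R0=0 P2.R0=1
P0.R0=0 P1.R0=0 P2.R0=2
P0.R0=0 P1.R0=1 P2.R0=0
P0.R0=0 P1.R0=1 P2.R0=1
P0.R0=0 P1.R0=1 P2.R0=2
P0.R0=1 P1.R0=0 P2.R0=1
P0.R0=1 P1.R0=0 P2.R0=2
P0.R0=1 P1.R0=1 P2.R0=0
P0.R0=1 P1.R0=1 P2.R0=1
P0.R0=1 P1.R0=1 P2.R0=2

outcome vector order: (P0.R0,P1.R0,P2.R0)
|SC outcomes| = 10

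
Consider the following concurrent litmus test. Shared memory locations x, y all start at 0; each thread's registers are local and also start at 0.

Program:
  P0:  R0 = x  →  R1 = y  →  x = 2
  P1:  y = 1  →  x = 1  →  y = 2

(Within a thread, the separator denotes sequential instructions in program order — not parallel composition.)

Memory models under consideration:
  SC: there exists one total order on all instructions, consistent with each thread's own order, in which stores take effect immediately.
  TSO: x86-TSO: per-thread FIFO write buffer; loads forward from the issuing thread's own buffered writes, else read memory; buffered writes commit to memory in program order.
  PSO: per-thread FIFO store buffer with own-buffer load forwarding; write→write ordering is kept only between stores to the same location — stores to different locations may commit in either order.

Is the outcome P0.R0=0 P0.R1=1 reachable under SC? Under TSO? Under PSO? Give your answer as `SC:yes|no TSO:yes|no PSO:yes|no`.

SC:yes TSO:yes PSO:yes

outcome vector order: (P0.R0,P0.R1)
[SC] allowed = {00 01 02 11 12}
[TSO] allowed = {00 01 02 11 12}
[PSO] allowed = {00 01 02 10 11 12}
target 01 ∈ {SC,TSO,PSO}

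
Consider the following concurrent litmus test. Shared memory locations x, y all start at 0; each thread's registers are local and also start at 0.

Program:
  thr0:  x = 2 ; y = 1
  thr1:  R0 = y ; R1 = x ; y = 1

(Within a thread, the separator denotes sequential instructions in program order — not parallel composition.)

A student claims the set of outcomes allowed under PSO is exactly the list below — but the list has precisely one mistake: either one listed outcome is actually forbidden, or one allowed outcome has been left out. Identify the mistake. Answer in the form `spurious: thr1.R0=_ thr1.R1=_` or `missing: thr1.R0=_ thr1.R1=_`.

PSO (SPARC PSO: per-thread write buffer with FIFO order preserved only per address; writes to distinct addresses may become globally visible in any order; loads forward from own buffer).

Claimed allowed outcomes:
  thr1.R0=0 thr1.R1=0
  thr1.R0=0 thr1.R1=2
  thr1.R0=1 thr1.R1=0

missing: thr1.R0=1 thr1.R1=2

outcome vector order: (thr1.R0,thr1.R1)
[PSO] allowed = {00, 02, 10, 12}
PSO∖claimed = {12}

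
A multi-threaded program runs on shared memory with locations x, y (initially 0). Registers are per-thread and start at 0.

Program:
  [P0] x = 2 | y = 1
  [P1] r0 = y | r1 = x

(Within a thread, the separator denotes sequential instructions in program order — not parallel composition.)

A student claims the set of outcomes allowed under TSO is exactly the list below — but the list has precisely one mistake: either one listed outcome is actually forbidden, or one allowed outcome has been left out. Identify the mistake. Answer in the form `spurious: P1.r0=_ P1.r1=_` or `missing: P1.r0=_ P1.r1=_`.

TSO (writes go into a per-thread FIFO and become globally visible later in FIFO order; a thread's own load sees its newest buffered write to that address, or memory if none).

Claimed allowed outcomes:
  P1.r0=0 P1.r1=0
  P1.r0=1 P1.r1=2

outcome vector order: (P1.r0,P1.r1)
[TSO] allowed = {<0 0>, <0 2>, <1 2>}
TSO∖claimed = {<0 2>}

missing: P1.r0=0 P1.r1=2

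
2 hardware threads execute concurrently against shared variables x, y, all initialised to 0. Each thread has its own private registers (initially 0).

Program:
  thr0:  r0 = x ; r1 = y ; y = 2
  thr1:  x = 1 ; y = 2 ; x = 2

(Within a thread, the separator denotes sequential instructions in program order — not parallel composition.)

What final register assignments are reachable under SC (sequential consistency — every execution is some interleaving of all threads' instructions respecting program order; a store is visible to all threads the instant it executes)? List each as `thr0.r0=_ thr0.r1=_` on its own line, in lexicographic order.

thr0.r0=0 thr0.r1=0
thr0.r0=0 thr0.r1=2
thr0.r0=1 thr0.r1=0
thr0.r0=1 thr0.r1=2
thr0.r0=2 thr0.r1=2

outcome vector order: (thr0.r0,thr0.r1)
|SC outcomes| = 5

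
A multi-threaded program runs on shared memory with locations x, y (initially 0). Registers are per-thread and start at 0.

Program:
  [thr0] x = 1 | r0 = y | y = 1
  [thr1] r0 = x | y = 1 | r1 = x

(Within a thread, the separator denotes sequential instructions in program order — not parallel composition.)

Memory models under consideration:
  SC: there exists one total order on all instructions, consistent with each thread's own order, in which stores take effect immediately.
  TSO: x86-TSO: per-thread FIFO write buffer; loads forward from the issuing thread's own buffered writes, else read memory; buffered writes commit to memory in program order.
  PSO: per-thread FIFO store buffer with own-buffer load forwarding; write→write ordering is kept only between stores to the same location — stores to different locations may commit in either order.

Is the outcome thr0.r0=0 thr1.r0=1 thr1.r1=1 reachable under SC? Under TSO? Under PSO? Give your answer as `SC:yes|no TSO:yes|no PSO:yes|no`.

SC:yes TSO:yes PSO:yes

outcome vector order: (thr0.r0,thr1.r0,thr1.r1)
SC: 5 outcomes — {001 011 100 101 111}
TSO: 6 outcomes — {000 001 011 100 101 111}
PSO: 6 outcomes — {000 001 011 100 101 111}
target 011 ∈ {SC,TSO,PSO}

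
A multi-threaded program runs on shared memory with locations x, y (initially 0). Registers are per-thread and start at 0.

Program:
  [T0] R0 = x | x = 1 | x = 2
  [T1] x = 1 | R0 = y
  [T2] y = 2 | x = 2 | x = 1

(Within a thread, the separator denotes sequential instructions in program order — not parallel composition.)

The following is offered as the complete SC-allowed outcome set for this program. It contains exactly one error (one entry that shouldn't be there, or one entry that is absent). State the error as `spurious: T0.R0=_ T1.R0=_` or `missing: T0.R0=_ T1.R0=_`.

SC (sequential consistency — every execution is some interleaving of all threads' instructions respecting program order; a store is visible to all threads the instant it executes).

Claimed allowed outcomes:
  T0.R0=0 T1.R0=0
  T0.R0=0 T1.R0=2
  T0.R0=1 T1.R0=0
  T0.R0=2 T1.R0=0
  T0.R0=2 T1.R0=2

missing: T0.R0=1 T1.R0=2

outcome vector order: (T0.R0,T1.R0)
SC (6): <0 0>; <0 2>; <1 0>; <1 2>; <2 0>; <2 2>
SC∖claimed = {<1 2>}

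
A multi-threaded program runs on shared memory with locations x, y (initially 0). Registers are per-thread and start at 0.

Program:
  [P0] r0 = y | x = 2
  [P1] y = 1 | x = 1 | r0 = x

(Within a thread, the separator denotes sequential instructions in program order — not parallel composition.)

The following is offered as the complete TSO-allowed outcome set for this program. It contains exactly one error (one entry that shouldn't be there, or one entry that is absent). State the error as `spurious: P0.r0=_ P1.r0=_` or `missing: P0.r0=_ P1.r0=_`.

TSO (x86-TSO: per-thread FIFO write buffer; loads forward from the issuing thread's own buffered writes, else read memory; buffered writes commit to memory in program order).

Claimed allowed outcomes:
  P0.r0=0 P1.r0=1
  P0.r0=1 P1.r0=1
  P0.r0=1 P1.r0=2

missing: P0.r0=0 P1.r0=2

outcome vector order: (P0.r0,P1.r0)
under TSO → <0 1>; <0 2>; <1 1>; <1 2>
TSO∖claimed = {<0 2>}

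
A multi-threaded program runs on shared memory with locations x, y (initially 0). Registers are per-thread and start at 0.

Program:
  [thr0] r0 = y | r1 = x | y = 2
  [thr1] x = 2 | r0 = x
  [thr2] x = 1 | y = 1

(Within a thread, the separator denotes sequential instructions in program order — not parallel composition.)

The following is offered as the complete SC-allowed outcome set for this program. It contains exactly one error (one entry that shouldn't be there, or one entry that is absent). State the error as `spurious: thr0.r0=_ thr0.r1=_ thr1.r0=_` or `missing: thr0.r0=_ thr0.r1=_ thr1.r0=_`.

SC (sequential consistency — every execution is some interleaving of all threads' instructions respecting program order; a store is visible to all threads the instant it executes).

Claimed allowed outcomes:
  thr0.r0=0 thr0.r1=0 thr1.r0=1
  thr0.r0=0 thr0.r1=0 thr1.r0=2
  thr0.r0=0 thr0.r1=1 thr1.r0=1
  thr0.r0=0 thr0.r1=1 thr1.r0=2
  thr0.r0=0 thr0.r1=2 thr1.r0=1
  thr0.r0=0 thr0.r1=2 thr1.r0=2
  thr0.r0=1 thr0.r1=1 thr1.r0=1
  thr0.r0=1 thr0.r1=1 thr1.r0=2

missing: thr0.r0=1 thr0.r1=2 thr1.r0=2

outcome vector order: (thr0.r0,thr0.r1,thr1.r0)
SC: 9 outcomes — {<0 0 1>, <0 0 2>, <0 1 1>, <0 1 2>, <0 2 1>, <0 2 2>, <1 1 1>, <1 1 2>, <1 2 2>}
SC∖claimed = {<1 2 2>}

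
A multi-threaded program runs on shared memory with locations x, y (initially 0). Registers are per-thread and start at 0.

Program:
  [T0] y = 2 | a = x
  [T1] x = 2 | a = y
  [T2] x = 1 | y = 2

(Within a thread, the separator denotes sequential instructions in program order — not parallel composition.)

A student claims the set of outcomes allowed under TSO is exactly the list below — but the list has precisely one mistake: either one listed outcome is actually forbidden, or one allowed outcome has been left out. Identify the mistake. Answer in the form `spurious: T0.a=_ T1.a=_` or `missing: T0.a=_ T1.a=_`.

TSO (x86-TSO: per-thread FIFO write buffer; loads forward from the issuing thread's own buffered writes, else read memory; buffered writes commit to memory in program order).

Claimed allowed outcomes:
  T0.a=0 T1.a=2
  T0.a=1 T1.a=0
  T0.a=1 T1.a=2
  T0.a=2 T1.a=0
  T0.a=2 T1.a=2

missing: T0.a=0 T1.a=0

outcome vector order: (T0.a,T1.a)
[TSO] allowed = {0/0 0/2 1/0 1/2 2/0 2/2}
TSO∖claimed = {0/0}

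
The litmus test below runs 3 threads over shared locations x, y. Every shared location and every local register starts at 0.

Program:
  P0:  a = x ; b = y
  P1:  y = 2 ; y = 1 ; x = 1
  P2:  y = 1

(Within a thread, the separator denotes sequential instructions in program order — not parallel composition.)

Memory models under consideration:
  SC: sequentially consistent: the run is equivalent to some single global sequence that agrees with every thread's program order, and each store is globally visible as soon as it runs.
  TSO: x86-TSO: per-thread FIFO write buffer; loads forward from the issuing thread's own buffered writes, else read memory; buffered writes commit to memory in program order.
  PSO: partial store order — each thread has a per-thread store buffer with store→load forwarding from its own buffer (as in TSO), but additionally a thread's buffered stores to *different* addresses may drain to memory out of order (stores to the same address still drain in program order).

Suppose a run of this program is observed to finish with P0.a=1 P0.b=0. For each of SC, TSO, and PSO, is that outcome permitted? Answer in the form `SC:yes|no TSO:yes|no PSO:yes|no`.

outcome vector order: (P0.a,P0.b)
SC: 4 outcomes — {0/0 0/1 0/2 1/1}
TSO: 4 outcomes — {0/0 0/1 0/2 1/1}
PSO: 6 outcomes — {0/0 0/1 0/2 1/0 1/1 1/2}
target 1/0 ∈ {PSO}

SC:no TSO:no PSO:yes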